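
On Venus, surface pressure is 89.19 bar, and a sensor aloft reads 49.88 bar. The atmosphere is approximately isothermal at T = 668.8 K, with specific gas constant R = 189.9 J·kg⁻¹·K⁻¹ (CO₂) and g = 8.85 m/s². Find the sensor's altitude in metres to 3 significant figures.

Scale height: H = RT/g = 189.9 × 668.8 / 8.85 = 14351 m.
Invert the barometric formula: z = H ln(P₀/P).
P₀/P = 89.19/49.88 = 1.7881; ln(1.7881) = 0.58115.
z = 14351 × 0.58115 = 8340.1 m.

z ≈ 8340 m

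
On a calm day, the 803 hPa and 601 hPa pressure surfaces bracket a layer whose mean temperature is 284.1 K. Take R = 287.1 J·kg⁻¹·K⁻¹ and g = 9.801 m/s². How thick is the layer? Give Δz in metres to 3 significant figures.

Δz ≈ 2410 m

Hypsometric equation: Δz = (R T̄/g) ln(P₁/P₂).
R T̄/g = 287.1 × 284.1 / 9.801 = 8322.1 m.
ln(803/601) = ln(1.3361) = 0.28975.
Δz = 8322.1 × 0.28975 = 2411.3 m.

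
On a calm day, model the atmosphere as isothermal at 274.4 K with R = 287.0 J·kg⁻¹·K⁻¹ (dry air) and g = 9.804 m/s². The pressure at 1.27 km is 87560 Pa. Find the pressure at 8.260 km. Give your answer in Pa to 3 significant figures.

P ≈ 36700 Pa

Scale height: H = RT/g = 287.0 × 274.4 / 9.804 = 8032.7 m.
Between two levels, P₂ = P₁ exp(−Δz/H) with Δz = z₂ − z₁.
Δz = 8260.0 − 1270.0 = 6990.0 m; Δz/H = 6990.0/8032.7 = 0.87019.
P₂ = 87560 × exp(−0.87019) = 87560 × 0.41887 = 36676 Pa.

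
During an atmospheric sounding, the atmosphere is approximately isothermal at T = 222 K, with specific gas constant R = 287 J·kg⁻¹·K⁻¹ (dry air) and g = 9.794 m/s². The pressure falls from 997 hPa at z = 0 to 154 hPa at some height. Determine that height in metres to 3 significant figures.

Scale height: H = RT/g = 287 × 222 / 9.794 = 6505.4 m.
Invert the barometric formula: z = H ln(P₀/P).
P₀/P = 997/154 = 6.4740; ln(6.4740) = 1.8678.
z = 6505.4 × 1.8678 = 12151 m.

z ≈ 12200 m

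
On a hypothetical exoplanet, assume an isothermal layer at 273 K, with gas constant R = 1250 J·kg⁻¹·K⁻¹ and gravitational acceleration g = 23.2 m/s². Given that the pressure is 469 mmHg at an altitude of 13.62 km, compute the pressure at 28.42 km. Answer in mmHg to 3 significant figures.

Scale height: H = RT/g = 1250 × 273 / 23.2 = 14709 m.
Between two levels, P₂ = P₁ exp(−Δz/H) with Δz = z₂ − z₁.
Δz = 28420 − 13620 = 14800 m; Δz/H = 14800/14709 = 1.0062.
P₂ = 469 × exp(−1.0062) = 469 × 0.36561 = 171.47 mmHg.

P ≈ 171 mmHg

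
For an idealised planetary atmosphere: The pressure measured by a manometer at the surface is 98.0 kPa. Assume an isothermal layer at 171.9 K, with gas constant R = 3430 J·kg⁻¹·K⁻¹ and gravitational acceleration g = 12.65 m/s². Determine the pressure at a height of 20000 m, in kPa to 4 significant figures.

Scale height: H = RT/g = 3430 × 171.9 / 12.65 = 46610 m.
Barometric formula: P = P₀ exp(−z/H).
z/H = 20000/46610 = 0.42909; exp(−0.42909) = 0.65110.
P = 98.0 × 0.65110 = 63.808 kPa.

P ≈ 63.81 kPa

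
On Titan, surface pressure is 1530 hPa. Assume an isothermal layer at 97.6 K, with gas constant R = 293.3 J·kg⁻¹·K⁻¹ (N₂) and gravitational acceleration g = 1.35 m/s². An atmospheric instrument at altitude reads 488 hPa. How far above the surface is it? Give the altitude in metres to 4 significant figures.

Scale height: H = RT/g = 293.3 × 97.6 / 1.35 = 21205 m.
Invert the barometric formula: z = H ln(P₀/P).
P₀/P = 1530/488 = 3.1352; ln(3.1352) = 1.1427.
z = 21205 × 1.1427 = 24231 m.

z ≈ 24230 m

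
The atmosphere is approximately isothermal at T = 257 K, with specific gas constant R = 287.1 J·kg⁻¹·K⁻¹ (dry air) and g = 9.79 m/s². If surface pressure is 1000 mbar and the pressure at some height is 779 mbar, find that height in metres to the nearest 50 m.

Scale height: H = RT/g = 287.1 × 257 / 9.79 = 7536.7 m.
Invert the barometric formula: z = H ln(P₀/P).
P₀/P = 1000/779 = 1.2837; ln(1.2837) = 0.24975.
z = 7536.7 × 0.24975 = 1882.3 m.

z ≈ 1900 m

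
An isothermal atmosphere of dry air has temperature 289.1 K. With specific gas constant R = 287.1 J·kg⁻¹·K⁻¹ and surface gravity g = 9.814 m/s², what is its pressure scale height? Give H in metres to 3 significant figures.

H ≈ 8460 m

The scale height of an isothermal atmosphere is H = RT/g.
H = 287.1 × 289.1 / 9.814 = 83001/9.814 = 8457.4 m.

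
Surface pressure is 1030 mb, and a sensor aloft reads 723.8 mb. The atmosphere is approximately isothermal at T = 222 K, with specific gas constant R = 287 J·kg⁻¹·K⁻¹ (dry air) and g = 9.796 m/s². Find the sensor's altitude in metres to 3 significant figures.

Scale height: H = RT/g = 287 × 222 / 9.796 = 6504.1 m.
Invert the barometric formula: z = H ln(P₀/P).
P₀/P = 1030/723.8 = 1.4230; ln(1.4230) = 0.35277.
z = 6504.1 × 0.35277 = 2294.5 m.

z ≈ 2290 m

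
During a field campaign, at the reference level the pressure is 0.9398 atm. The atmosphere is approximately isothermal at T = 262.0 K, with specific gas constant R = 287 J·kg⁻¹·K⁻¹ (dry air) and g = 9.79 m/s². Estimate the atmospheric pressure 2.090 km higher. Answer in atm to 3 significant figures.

P ≈ 0.716 atm

Scale height: H = RT/g = 287 × 262.0 / 9.79 = 7680.7 m.
Barometric formula: P = P₀ exp(−z/H).
z/H = 2090.0/7680.7 = 0.27211; exp(−0.27211) = 0.76177.
P = 0.9398 × 0.76177 = 0.71591 atm.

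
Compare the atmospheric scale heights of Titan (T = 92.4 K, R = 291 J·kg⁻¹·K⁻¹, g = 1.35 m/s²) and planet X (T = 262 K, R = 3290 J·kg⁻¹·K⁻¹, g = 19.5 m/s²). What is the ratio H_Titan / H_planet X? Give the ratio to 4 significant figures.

H_Titan/H_planet X ≈ 0.4506

H = RT/g for each body.
H_Titan = 291 × 92.4 / 1.35 = 19917 m.
H_planet X = 3290 × 262 / 19.5 = 44204 m.
H_Titan/H_planet X = 19917/44204 = 0.45057.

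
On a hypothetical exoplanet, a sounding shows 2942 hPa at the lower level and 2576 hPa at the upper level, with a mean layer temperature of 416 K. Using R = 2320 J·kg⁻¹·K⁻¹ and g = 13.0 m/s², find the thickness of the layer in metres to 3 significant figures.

Δz ≈ 9860 m

Hypsometric equation: Δz = (R T̄/g) ln(P₁/P₂).
R T̄/g = 2320 × 416 / 13.0 = 74240 m.
ln(2942/2576) = ln(1.1421) = 0.13287.
Δz = 74240 × 0.13287 = 9864.3 m.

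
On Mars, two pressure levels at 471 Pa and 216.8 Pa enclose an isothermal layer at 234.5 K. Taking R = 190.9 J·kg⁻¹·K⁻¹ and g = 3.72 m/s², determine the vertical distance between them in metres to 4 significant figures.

Δz ≈ 9337 m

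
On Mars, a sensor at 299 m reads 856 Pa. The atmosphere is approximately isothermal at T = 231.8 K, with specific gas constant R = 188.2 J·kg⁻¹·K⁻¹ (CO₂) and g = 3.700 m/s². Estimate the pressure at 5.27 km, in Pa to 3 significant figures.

Scale height: H = RT/g = 188.2 × 231.8 / 3.700 = 11790 m.
Between two levels, P₂ = P₁ exp(−Δz/H) with Δz = z₂ − z₁.
Δz = 5270.0 − 299.00 = 4971.0 m; Δz/H = 4971.0/11790 = 0.42163.
P₂ = 856 × exp(−0.42163) = 856 × 0.65598 = 561.52 Pa.

P ≈ 562 Pa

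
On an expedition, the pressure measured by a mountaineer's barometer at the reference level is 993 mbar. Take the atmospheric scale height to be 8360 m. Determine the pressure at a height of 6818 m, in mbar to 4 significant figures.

P ≈ 439.3 mbar

Barometric formula: P = P₀ exp(−z/H).
z/H = 6818.0/8360.0 = 0.81555; exp(−0.81555) = 0.44240.
P = 993 × 0.44240 = 439.30 mbar.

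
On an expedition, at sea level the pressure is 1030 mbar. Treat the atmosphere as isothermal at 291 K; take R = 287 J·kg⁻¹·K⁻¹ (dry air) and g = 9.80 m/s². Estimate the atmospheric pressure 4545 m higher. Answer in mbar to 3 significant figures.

Scale height: H = RT/g = 287 × 291 / 9.80 = 8522.1 m.
Barometric formula: P = P₀ exp(−z/H).
z/H = 4545.0/8522.1 = 0.53332; exp(−0.53332) = 0.58665.
P = 1030 × 0.58665 = 604.25 mbar.

P ≈ 604 mbar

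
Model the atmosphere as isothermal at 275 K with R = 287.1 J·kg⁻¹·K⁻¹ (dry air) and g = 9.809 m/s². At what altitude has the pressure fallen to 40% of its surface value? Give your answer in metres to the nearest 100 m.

Scale height: H = RT/g = 287.1 × 275 / 9.809 = 8049.0 m.
Set P/P₀ = exp(−z/H) = 0.4, so z = −H ln(0.4).
−ln(0.4) = 0.91629; z = 8049.0 × 0.91629 = 7375.2 m.

z ≈ 7400 m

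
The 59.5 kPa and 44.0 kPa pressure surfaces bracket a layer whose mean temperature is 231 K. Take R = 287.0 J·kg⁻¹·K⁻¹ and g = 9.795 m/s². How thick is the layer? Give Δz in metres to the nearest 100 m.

Δz ≈ 2000 m

Hypsometric equation: Δz = (R T̄/g) ln(P₁/P₂).
R T̄/g = 287.0 × 231 / 9.795 = 6768.5 m.
ln(59.5/44.0) = ln(1.3523) = 0.30181.
Δz = 6768.5 × 0.30181 = 2042.8 m.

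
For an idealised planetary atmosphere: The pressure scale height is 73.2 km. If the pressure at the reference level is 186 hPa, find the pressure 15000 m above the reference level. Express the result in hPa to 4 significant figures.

P ≈ 151.5 hPa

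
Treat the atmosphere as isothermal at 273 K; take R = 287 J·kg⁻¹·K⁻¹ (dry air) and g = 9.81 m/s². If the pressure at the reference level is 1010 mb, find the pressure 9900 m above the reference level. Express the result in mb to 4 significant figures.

Scale height: H = RT/g = 287 × 273 / 9.81 = 7986.9 m.
Barometric formula: P = P₀ exp(−z/H).
z/H = 9900.0/7986.9 = 1.2395; exp(−1.2395) = 0.28953.
P = 1010 × 0.28953 = 292.43 mb.

P ≈ 292.4 mb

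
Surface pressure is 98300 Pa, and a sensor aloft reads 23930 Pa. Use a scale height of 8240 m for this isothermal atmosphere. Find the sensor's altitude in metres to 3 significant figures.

Invert the barometric formula: z = H ln(P₀/P).
P₀/P = 98300/23930 = 4.1078; ln(4.1078) = 1.4129.
z = 8240.0 × 1.4129 = 11642 m.

z ≈ 11600 m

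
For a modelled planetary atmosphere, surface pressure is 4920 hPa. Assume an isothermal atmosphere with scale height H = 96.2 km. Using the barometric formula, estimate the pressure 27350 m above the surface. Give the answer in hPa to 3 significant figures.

Barometric formula: P = P₀ exp(−z/H).
z/H = 27350/96200 = 0.28430; exp(−0.28430) = 0.75254.
P = 4920 × 0.75254 = 3702.5 hPa.

P ≈ 3700 hPa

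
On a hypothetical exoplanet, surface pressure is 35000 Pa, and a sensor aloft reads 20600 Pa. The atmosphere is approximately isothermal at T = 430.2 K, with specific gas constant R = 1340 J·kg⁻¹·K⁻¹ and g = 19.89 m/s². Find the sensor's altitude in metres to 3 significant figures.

z ≈ 15400 m

Scale height: H = RT/g = 1340 × 430.2 / 19.89 = 28983 m.
Invert the barometric formula: z = H ln(P₀/P).
P₀/P = 35000/20600 = 1.6990; ln(1.6990) = 0.53004.
z = 28983 × 0.53004 = 15362 m.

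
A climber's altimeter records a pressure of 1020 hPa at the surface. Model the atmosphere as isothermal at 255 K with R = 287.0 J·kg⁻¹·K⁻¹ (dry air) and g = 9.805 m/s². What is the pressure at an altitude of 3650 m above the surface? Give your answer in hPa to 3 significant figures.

P ≈ 625 hPa

Scale height: H = RT/g = 287.0 × 255 / 9.805 = 7464.0 m.
Barometric formula: P = P₀ exp(−z/H).
z/H = 3650.0/7464.0 = 0.48901; exp(−0.48901) = 0.61323.
P = 1020 × 0.61323 = 625.49 hPa.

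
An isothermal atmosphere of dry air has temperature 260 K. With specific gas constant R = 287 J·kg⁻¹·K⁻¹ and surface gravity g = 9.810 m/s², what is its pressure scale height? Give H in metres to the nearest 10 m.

H ≈ 7610 m

The scale height of an isothermal atmosphere is H = RT/g.
H = 287 × 260 / 9.810 = 74620/9.810 = 7606.5 m.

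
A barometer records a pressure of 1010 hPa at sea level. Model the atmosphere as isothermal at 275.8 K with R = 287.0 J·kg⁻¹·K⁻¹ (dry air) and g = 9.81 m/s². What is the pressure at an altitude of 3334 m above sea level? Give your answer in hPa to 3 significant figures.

Scale height: H = RT/g = 287.0 × 275.8 / 9.81 = 8068.8 m.
Barometric formula: P = P₀ exp(−z/H).
z/H = 3334.0/8068.8 = 0.41320; exp(−0.41320) = 0.66153.
P = 1010 × 0.66153 = 668.15 hPa.

P ≈ 668 hPa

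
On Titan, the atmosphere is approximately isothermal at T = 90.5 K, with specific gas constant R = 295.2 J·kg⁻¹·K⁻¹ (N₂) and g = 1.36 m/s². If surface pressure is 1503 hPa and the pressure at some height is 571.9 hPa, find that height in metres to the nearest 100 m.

z ≈ 19000 m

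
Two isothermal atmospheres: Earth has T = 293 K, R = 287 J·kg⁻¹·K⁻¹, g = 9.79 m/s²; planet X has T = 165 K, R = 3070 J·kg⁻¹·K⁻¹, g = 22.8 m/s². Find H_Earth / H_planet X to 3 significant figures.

H = RT/g for each body.
H_Earth = 287 × 293 / 9.79 = 8589.5 m.
H_planet X = 3070 × 165 / 22.8 = 22217 m.
H_Earth/H_planet X = 8589.5/22217 = 0.38662.

H_Earth/H_planet X ≈ 0.387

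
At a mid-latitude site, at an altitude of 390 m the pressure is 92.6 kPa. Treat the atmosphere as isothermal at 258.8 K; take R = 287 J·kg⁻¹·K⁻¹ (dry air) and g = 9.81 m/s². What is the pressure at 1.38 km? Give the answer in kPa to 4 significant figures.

Scale height: H = RT/g = 287 × 258.8 / 9.81 = 7571.4 m.
Between two levels, P₂ = P₁ exp(−Δz/H) with Δz = z₂ − z₁.
Δz = 1380.0 − 390.00 = 990.00 m; Δz/H = 990.00/7571.4 = 0.13076.
P₂ = 92.6 × exp(−0.13076) = 92.6 × 0.87743 = 81.250 kPa.

P ≈ 81.25 kPa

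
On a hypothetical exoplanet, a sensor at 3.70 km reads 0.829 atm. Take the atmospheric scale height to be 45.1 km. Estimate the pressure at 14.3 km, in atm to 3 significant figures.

P ≈ 0.655 atm

Between two levels, P₂ = P₁ exp(−Δz/H) with Δz = z₂ − z₁.
Δz = 14300 − 3700.0 = 10600 m; Δz/H = 10600/45100 = 0.23503.
P₂ = 0.829 × exp(−0.23503) = 0.829 × 0.79055 = 0.65537 atm.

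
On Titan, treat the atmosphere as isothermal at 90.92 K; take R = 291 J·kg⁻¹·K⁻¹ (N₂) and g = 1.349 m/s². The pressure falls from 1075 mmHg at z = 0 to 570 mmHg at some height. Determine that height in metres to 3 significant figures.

z ≈ 12400 m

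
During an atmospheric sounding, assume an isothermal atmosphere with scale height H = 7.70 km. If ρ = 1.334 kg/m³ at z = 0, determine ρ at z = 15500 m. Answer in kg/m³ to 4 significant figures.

In an isothermal atmosphere, density decays like pressure: ρ = ρ₀ exp(−z/H).
z/H = 15500/7700.0 = 2.0130; exp(−2.0130) = 0.13359.
ρ = 1.334 × 0.13359 = 0.17821 kg/m³.

ρ ≈ 0.1782 kg/m³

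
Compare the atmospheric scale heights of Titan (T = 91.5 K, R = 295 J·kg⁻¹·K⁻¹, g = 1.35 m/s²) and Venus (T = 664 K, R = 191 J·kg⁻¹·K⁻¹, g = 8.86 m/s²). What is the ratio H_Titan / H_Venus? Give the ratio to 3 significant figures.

H_Titan/H_Venus ≈ 1.40

H = RT/g for each body.
H_Titan = 295 × 91.5 / 1.35 = 19994 m.
H_Venus = 191 × 664 / 8.86 = 14314 m.
H_Titan/H_Venus = 19994/14314 = 1.3968.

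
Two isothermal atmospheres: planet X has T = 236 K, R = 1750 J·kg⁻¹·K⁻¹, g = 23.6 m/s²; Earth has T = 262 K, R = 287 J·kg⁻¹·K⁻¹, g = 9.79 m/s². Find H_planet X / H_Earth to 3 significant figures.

H = RT/g for each body.
H_planet X = 1750 × 236 / 23.6 = 17500 m.
H_Earth = 287 × 262 / 9.79 = 7680.7 m.
H_planet X/H_Earth = 17500/7680.7 = 2.2784.

H_planet X/H_Earth ≈ 2.28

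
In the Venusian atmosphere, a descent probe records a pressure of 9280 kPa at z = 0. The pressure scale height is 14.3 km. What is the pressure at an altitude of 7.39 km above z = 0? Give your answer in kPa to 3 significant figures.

P ≈ 5530 kPa

Barometric formula: P = P₀ exp(−z/H).
z/H = 7390.0/14300 = 0.51678; exp(−0.51678) = 0.59644.
P = 9280 × 0.59644 = 5535.0 kPa.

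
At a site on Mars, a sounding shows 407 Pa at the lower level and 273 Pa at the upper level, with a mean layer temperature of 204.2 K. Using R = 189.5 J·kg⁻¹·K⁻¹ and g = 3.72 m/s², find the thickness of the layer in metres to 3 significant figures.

Δz ≈ 4150 m

Hypsometric equation: Δz = (R T̄/g) ln(P₁/P₂).
R T̄/g = 189.5 × 204.2 / 3.72 = 10402 m.
ln(407/273) = ln(1.4908) = 0.39931.
Δz = 10402 × 0.39931 = 4153.6 m.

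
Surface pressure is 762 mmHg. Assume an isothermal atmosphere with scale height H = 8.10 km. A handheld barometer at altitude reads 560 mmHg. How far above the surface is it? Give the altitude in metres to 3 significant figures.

Invert the barometric formula: z = H ln(P₀/P).
P₀/P = 762/560 = 1.3607; ln(1.3607) = 0.30800.
z = 8100.0 × 0.30800 = 2494.8 m.

z ≈ 2490 m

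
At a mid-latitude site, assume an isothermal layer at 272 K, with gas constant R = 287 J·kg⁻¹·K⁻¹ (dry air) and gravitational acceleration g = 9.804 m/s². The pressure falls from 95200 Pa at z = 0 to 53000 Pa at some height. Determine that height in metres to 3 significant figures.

z ≈ 4660 m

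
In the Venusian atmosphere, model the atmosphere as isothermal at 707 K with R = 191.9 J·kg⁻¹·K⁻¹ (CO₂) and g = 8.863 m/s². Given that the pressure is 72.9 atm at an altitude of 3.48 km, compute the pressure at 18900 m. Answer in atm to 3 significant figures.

P ≈ 26.6 atm

Scale height: H = RT/g = 191.9 × 707 / 8.863 = 15308 m.
Between two levels, P₂ = P₁ exp(−Δz/H) with Δz = z₂ − z₁.
Δz = 18900 − 3480.0 = 15420 m; Δz/H = 15420/15308 = 1.0073.
P₂ = 72.9 × exp(−1.0073) = 72.9 × 0.36520 = 26.623 atm.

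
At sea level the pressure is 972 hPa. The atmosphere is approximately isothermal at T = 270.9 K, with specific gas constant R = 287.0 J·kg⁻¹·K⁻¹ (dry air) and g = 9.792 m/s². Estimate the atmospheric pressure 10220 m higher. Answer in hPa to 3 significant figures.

P ≈ 268 hPa

Scale height: H = RT/g = 287.0 × 270.9 / 9.792 = 7940.0 m.
Barometric formula: P = P₀ exp(−z/H).
z/H = 10220/7940.0 = 1.2872; exp(−1.2872) = 0.27604.
P = 972 × 0.27604 = 268.31 hPa.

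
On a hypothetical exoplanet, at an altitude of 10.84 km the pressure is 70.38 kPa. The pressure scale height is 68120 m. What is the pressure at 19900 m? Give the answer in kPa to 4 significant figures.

Between two levels, P₂ = P₁ exp(−Δz/H) with Δz = z₂ − z₁.
Δz = 19900 − 10840 = 9060.0 m; Δz/H = 9060.0/68120 = 0.13300.
P₂ = 70.38 × exp(−0.13300) = 70.38 × 0.87547 = 61.616 kPa.

P ≈ 61.62 kPa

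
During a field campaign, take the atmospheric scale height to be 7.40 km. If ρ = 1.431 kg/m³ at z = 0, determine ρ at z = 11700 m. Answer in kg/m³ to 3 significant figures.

In an isothermal atmosphere, density decays like pressure: ρ = ρ₀ exp(−z/H).
z/H = 11700/7400.0 = 1.5811; exp(−1.5811) = 0.20575.
ρ = 1.431 × 0.20575 = 0.29443 kg/m³.

ρ ≈ 0.294 kg/m³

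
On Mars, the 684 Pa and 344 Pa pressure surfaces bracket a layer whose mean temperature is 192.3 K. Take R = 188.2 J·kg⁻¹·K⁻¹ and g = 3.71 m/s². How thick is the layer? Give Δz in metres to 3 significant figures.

Hypsometric equation: Δz = (R T̄/g) ln(P₁/P₂).
R T̄/g = 188.2 × 192.3 / 3.71 = 9754.9 m.
ln(684/344) = ln(1.9884) = 0.68733.
Δz = 9754.9 × 0.68733 = 6704.8 m.

Δz ≈ 6700 m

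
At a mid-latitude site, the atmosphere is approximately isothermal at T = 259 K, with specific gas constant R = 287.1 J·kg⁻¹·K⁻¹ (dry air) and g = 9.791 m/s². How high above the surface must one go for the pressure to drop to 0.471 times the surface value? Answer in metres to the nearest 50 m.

z ≈ 5700 m

Scale height: H = RT/g = 287.1 × 259 / 9.791 = 7594.6 m.
Set P/P₀ = exp(−z/H) = 0.471, so z = −H ln(0.471).
−ln(0.471) = 0.75290; z = 7594.6 × 0.75290 = 5718.0 m.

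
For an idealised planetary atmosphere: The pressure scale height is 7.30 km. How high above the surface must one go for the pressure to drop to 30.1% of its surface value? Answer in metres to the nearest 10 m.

Set P/P₀ = exp(−z/H) = 0.301, so z = −H ln(0.301).
−ln(0.301) = 1.2006; z = 7300.0 × 1.2006 = 8764.4 m.

z ≈ 8760 m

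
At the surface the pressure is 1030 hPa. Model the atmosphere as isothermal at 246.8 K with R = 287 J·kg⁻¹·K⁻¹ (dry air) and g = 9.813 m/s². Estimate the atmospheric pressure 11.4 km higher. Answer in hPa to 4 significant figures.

P ≈ 212.3 hPa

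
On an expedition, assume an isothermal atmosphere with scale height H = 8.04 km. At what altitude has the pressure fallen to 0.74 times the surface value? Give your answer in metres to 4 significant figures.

z ≈ 2421 m

Set P/P₀ = exp(−z/H) = 0.74, so z = −H ln(0.74).
−ln(0.74) = 0.30111; z = 8040.0 × 0.30111 = 2420.9 m.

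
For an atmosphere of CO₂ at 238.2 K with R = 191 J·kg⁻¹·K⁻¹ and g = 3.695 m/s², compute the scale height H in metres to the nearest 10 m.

H ≈ 12310 m

The scale height of an isothermal atmosphere is H = RT/g.
H = 191 × 238.2 / 3.695 = 45496/3.695 = 12313 m.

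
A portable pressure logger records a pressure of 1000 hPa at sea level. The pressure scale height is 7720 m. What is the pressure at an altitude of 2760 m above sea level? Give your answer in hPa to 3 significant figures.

P ≈ 699 hPa

Barometric formula: P = P₀ exp(−z/H).
z/H = 2760.0/7720.0 = 0.35751; exp(−0.35751) = 0.69942.
P = 1000 × 0.69942 = 699.42 hPa.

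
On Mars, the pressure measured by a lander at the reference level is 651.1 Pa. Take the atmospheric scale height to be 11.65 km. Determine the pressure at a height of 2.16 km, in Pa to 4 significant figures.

Barometric formula: P = P₀ exp(−z/H).
z/H = 2160.0/11650 = 0.18541; exp(−0.18541) = 0.83076.
P = 651.1 × 0.83076 = 540.91 Pa.

P ≈ 540.9 Pa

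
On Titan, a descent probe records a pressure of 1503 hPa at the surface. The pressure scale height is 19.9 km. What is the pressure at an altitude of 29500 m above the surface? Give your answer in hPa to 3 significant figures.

Barometric formula: P = P₀ exp(−z/H).
z/H = 29500/19900 = 1.4824; exp(−1.4824) = 0.22709.
P = 1503 × 0.22709 = 341.32 hPa.

P ≈ 341 hPa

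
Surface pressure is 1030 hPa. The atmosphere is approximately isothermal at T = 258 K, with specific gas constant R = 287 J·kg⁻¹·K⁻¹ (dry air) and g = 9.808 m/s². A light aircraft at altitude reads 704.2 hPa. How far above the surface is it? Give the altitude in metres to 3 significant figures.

z ≈ 2870 m

Scale height: H = RT/g = 287 × 258 / 9.808 = 7549.6 m.
Invert the barometric formula: z = H ln(P₀/P).
P₀/P = 1030/704.2 = 1.4627; ln(1.4627) = 0.38028.
z = 7549.6 × 0.38028 = 2871.0 m.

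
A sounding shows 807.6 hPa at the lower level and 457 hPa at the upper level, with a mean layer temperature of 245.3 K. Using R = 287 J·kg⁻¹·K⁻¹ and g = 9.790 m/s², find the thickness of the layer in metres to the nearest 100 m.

Hypsometric equation: Δz = (R T̄/g) ln(P₁/P₂).
R T̄/g = 287 × 245.3 / 9.790 = 7191.1 m.
ln(807.6/457) = ln(1.7672) = 0.56940.
Δz = 7191.1 × 0.56940 = 4094.6 m.

Δz ≈ 4100 m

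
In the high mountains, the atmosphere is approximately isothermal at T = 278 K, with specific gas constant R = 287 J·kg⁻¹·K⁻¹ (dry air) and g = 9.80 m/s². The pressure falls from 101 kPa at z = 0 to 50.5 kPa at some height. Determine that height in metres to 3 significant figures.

z ≈ 5640 m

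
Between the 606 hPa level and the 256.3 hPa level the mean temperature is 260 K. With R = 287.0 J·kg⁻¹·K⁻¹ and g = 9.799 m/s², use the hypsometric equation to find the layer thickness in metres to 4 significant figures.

Δz ≈ 6553 m

Hypsometric equation: Δz = (R T̄/g) ln(P₁/P₂).
R T̄/g = 287.0 × 260 / 9.799 = 7615.1 m.
ln(606/256.3) = ln(2.3644) = 0.86052.
Δz = 7615.1 × 0.86052 = 6552.9 m.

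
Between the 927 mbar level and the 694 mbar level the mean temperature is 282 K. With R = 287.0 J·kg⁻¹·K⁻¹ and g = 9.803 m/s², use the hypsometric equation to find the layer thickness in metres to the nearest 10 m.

Δz ≈ 2390 m

Hypsometric equation: Δz = (R T̄/g) ln(P₁/P₂).
R T̄/g = 287.0 × 282 / 9.803 = 8256.0 m.
ln(927/694) = ln(1.3357) = 0.28946.
Δz = 8256.0 × 0.28946 = 2389.8 m.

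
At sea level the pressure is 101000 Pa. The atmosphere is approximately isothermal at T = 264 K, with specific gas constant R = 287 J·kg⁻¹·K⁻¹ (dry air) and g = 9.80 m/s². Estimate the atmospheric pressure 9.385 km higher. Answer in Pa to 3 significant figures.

P ≈ 30000 Pa

Scale height: H = RT/g = 287 × 264 / 9.80 = 7731.4 m.
Barometric formula: P = P₀ exp(−z/H).
z/H = 9385.0/7731.4 = 1.2139; exp(−1.2139) = 0.29704.
P = 101000 × 0.29704 = 30001 Pa.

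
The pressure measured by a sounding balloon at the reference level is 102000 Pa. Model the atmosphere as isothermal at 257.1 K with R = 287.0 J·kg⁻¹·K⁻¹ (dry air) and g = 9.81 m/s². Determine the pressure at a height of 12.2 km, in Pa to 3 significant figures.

Scale height: H = RT/g = 287.0 × 257.1 / 9.81 = 7521.7 m.
Barometric formula: P = P₀ exp(−z/H).
z/H = 12200/7521.7 = 1.6220; exp(−1.6220) = 0.19750.
P = 102000 × 0.19750 = 20145 Pa.

P ≈ 20100 Pa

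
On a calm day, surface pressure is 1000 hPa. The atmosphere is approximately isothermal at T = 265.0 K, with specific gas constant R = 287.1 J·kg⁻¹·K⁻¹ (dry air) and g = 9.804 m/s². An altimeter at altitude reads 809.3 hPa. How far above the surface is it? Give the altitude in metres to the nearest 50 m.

z ≈ 1650 m

Scale height: H = RT/g = 287.1 × 265.0 / 9.804 = 7760.3 m.
Invert the barometric formula: z = H ln(P₀/P).
P₀/P = 1000/809.3 = 1.2356; ln(1.2356) = 0.21156.
z = 7760.3 × 0.21156 = 1641.8 m.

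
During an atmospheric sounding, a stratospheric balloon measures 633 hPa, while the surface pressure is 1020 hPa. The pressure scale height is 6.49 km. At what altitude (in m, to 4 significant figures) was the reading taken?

Invert the barometric formula: z = H ln(P₀/P).
P₀/P = 1020/633 = 1.6114; ln(1.6114) = 0.47710.
z = 6490.0 × 0.47710 = 3096.4 m.

z ≈ 3096 m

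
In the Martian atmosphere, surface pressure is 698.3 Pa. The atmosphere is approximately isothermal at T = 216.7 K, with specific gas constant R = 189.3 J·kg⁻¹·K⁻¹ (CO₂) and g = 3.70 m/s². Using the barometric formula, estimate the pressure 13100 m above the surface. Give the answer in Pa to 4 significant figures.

P ≈ 214.2 Pa

Scale height: H = RT/g = 189.3 × 216.7 / 3.70 = 11087 m.
Barometric formula: P = P₀ exp(−z/H).
z/H = 13100/11087 = 1.1816; exp(−1.1816) = 0.30679.
P = 698.3 × 0.30679 = 214.23 Pa.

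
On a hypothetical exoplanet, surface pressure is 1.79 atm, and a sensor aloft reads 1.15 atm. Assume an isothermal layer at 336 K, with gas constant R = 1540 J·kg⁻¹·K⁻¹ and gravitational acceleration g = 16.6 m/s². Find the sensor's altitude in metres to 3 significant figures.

z ≈ 13800 m

Scale height: H = RT/g = 1540 × 336 / 16.6 = 31171 m.
Invert the barometric formula: z = H ln(P₀/P).
P₀/P = 1.79/1.15 = 1.5565; ln(1.5565) = 0.44244.
z = 31171 × 0.44244 = 13791 m.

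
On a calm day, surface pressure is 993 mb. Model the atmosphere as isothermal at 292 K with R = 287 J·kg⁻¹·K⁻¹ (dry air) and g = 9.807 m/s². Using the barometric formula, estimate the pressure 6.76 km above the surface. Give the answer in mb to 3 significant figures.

P ≈ 450 mb

Scale height: H = RT/g = 287 × 292 / 9.807 = 8545.3 m.
Barometric formula: P = P₀ exp(−z/H).
z/H = 6760.0/8545.3 = 0.79108; exp(−0.79108) = 0.45335.
P = 993 × 0.45335 = 450.18 mb.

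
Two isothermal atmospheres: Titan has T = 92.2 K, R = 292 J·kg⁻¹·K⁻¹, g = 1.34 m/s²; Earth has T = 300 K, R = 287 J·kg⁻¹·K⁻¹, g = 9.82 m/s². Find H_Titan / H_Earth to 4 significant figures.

H = RT/g for each body.
H_Titan = 292 × 92.2 / 1.34 = 20091 m.
H_Earth = 287 × 300 / 9.82 = 8767.8 m.
H_Titan/H_Earth = 20091/8767.8 = 2.2915.

H_Titan/H_Earth ≈ 2.291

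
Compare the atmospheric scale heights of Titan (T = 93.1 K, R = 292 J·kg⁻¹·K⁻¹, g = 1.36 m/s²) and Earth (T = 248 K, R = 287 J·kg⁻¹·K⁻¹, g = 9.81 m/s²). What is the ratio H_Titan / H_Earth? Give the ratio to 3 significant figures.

H = RT/g for each body.
H_Titan = 292 × 93.1 / 1.36 = 19989 m.
H_Earth = 287 × 248 / 9.81 = 7255.5 m.
H_Titan/H_Earth = 19989/7255.5 = 2.7550.

H_Titan/H_Earth ≈ 2.76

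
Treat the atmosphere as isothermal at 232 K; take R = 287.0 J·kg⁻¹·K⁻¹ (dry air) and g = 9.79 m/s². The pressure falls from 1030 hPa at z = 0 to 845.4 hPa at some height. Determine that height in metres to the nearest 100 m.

Scale height: H = RT/g = 287.0 × 232 / 9.79 = 6801.2 m.
Invert the barometric formula: z = H ln(P₀/P).
P₀/P = 1030/845.4 = 1.2184; ln(1.2184) = 0.19754.
z = 6801.2 × 0.19754 = 1343.5 m.

z ≈ 1300 m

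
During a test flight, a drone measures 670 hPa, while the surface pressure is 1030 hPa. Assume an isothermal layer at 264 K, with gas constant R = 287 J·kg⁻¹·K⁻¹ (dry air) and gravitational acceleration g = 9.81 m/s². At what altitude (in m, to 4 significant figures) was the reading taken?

z ≈ 3321 m

Scale height: H = RT/g = 287 × 264 / 9.81 = 7723.5 m.
Invert the barometric formula: z = H ln(P₀/P).
P₀/P = 1030/670 = 1.5373; ln(1.5373) = 0.43003.
z = 7723.5 × 0.43003 = 3321.3 m.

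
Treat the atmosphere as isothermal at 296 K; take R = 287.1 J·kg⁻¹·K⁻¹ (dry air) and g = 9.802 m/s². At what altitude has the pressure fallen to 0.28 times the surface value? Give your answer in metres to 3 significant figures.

z ≈ 11000 m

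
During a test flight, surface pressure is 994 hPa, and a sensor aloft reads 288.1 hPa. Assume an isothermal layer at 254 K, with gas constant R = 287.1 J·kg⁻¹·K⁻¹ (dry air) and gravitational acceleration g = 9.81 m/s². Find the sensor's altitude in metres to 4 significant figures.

z ≈ 9206 m

Scale height: H = RT/g = 287.1 × 254 / 9.81 = 7433.6 m.
Invert the barometric formula: z = H ln(P₀/P).
P₀/P = 994/288.1 = 3.4502; ln(3.4502) = 1.2384.
z = 7433.6 × 1.2384 = 9205.8 m.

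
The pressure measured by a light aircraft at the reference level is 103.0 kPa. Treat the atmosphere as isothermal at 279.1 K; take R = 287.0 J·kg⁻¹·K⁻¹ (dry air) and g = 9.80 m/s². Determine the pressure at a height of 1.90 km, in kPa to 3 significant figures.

Scale height: H = RT/g = 287.0 × 279.1 / 9.80 = 8173.6 m.
Barometric formula: P = P₀ exp(−z/H).
z/H = 1900.0/8173.6 = 0.23246; exp(−0.23246) = 0.79258.
P = 103.0 × 0.79258 = 81.636 kPa.

P ≈ 81.6 kPa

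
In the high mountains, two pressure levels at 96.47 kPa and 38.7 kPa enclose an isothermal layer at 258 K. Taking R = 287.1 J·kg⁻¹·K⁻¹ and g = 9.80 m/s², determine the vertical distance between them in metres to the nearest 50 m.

Hypsometric equation: Δz = (R T̄/g) ln(P₁/P₂).
R T̄/g = 287.1 × 258 / 9.80 = 7558.3 m.
ln(96.47/38.7) = ln(2.4928) = 0.91341.
Δz = 7558.3 × 0.91341 = 6903.8 m.

Δz ≈ 6900 m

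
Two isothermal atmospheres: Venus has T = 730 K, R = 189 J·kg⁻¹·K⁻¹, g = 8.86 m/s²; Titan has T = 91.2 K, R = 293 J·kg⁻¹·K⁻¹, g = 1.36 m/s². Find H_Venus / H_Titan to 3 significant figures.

H = RT/g for each body.
H_Venus = 189 × 730 / 8.86 = 15572 m.
H_Titan = 293 × 91.2 / 1.36 = 19648 m.
H_Venus/H_Titan = 15572/19648 = 0.79255.

H_Venus/H_Titan ≈ 0.793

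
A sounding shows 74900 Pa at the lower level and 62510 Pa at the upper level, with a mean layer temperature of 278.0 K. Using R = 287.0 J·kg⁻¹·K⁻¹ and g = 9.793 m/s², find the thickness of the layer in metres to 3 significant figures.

Δz ≈ 1470 m

Hypsometric equation: Δz = (R T̄/g) ln(P₁/P₂).
R T̄/g = 287.0 × 278.0 / 9.793 = 8147.2 m.
ln(74900/62510) = ln(1.1982) = 0.18082.
Δz = 8147.2 × 0.18082 = 1473.2 m.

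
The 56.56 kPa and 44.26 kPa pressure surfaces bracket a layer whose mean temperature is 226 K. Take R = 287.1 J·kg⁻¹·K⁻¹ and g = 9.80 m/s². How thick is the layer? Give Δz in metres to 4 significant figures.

Hypsometric equation: Δz = (R T̄/g) ln(P₁/P₂).
R T̄/g = 287.1 × 226 / 9.80 = 6620.9 m.
ln(56.56/44.26) = ln(1.2779) = 0.24522.
Δz = 6620.9 × 0.24522 = 1623.6 m.

Δz ≈ 1624 m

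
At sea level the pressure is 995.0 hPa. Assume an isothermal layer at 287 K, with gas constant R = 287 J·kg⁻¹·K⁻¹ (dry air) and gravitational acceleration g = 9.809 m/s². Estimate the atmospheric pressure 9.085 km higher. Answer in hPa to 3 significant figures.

Scale height: H = RT/g = 287 × 287 / 9.809 = 8397.3 m.
Barometric formula: P = P₀ exp(−z/H).
z/H = 9085.0/8397.3 = 1.0819; exp(−1.0819) = 0.33895.
P = 995.0 × 0.33895 = 337.26 hPa.

P ≈ 337 hPa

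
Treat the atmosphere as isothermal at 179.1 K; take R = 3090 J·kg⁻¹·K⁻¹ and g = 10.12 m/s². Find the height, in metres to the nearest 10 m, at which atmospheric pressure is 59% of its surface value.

z ≈ 28850 m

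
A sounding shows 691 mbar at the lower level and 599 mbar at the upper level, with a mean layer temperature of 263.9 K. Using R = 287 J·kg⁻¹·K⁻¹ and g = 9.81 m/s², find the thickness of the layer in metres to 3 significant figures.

Hypsometric equation: Δz = (R T̄/g) ln(P₁/P₂).
R T̄/g = 287 × 263.9 / 9.81 = 7720.6 m.
ln(691/599) = ln(1.1536) = 0.14289.
Δz = 7720.6 × 0.14289 = 1103.2 m.

Δz ≈ 1100 m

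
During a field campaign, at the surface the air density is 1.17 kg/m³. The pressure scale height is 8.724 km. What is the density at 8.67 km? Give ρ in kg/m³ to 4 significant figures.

ρ ≈ 0.4331 kg/m³

In an isothermal atmosphere, density decays like pressure: ρ = ρ₀ exp(−z/H).
z/H = 8670.0/8724.0 = 0.99381; exp(−0.99381) = 0.37016.
ρ = 1.17 × 0.37016 = 0.43309 kg/m³.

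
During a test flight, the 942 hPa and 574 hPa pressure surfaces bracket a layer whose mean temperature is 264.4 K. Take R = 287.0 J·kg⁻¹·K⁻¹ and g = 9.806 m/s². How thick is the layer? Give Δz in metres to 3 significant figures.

Δz ≈ 3830 m

Hypsometric equation: Δz = (R T̄/g) ln(P₁/P₂).
R T̄/g = 287.0 × 264.4 / 9.806 = 7738.4 m.
ln(942/574) = ln(1.6411) = 0.49537.
Δz = 7738.4 × 0.49537 = 3833.4 m.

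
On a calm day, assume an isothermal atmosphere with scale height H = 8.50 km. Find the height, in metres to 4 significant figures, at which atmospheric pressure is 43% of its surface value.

z ≈ 7174 m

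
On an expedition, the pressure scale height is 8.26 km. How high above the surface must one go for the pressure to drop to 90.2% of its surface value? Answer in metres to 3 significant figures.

z ≈ 852 m

Set P/P₀ = exp(−z/H) = 0.902, so z = −H ln(0.902).
−ln(0.902) = 0.10314; z = 8260.0 × 0.10314 = 851.94 m.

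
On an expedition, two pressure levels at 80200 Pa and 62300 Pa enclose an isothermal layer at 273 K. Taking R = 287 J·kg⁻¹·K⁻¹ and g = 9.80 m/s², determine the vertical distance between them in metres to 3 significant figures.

Hypsometric equation: Δz = (R T̄/g) ln(P₁/P₂).
R T̄/g = 287 × 273 / 9.80 = 7995.0 m.
ln(80200/62300) = ln(1.2873) = 0.25255.
Δz = 7995.0 × 0.25255 = 2019.1 m.

Δz ≈ 2020 m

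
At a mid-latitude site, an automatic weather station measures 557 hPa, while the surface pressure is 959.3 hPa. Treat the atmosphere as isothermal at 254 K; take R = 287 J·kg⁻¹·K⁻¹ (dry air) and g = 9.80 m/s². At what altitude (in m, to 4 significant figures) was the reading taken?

z ≈ 4044 m

Scale height: H = RT/g = 287 × 254 / 9.80 = 7438.6 m.
Invert the barometric formula: z = H ln(P₀/P).
P₀/P = 959.3/557 = 1.7223; ln(1.7223) = 0.54366.
z = 7438.6 × 0.54366 = 4044.1 m.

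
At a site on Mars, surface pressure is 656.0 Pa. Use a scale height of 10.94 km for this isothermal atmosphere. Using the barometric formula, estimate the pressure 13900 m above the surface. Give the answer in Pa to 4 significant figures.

Barometric formula: P = P₀ exp(−z/H).
z/H = 13900/10940 = 1.2706; exp(−1.2706) = 0.28066.
P = 656.0 × 0.28066 = 184.11 Pa.

P ≈ 184.1 Pa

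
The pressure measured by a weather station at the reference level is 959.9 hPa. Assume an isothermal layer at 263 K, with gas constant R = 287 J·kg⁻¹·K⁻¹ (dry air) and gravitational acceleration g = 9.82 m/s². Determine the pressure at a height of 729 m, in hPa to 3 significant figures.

P ≈ 873 hPa

Scale height: H = RT/g = 287 × 263 / 9.82 = 7686.5 m.
Barometric formula: P = P₀ exp(−z/H).
z/H = 729.00/7686.5 = 0.094842; exp(−0.094842) = 0.90952.
P = 959.9 × 0.90952 = 873.05 hPa.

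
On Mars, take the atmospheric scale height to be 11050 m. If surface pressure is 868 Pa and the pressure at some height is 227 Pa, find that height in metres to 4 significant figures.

z ≈ 14820 m

Invert the barometric formula: z = H ln(P₀/P).
P₀/P = 868/227 = 3.8238; ln(3.8238) = 1.3412.
z = 11050 × 1.3412 = 14820 m.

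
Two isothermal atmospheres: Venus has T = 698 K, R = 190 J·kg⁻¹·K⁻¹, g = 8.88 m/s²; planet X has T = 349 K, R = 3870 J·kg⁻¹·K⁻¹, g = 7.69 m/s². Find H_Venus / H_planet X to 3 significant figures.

H = RT/g for each body.
H_Venus = 190 × 698 / 8.88 = 14935 m.
H_planet X = 3870 × 349 / 7.69 = 175630 m.
H_Venus/H_planet X = 14935/175630 = 0.085037.

H_Venus/H_planet X ≈ 0.0850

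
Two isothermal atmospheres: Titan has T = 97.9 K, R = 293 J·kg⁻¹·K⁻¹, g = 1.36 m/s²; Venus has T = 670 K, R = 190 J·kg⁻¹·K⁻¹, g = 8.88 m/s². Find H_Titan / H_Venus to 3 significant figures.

H_Titan/H_Venus ≈ 1.47

H = RT/g for each body.
H_Titan = 293 × 97.9 / 1.36 = 21092 m.
H_Venus = 190 × 670 / 8.88 = 14336 m.
H_Titan/H_Venus = 21092/14336 = 1.4713.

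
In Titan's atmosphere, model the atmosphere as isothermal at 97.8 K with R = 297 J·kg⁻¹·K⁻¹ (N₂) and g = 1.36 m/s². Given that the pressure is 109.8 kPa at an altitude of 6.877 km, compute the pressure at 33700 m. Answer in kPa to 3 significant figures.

Scale height: H = RT/g = 297 × 97.8 / 1.36 = 21358 m.
Between two levels, P₂ = P₁ exp(−Δz/H) with Δz = z₂ − z₁.
Δz = 33700 − 6877.0 = 26823 m; Δz/H = 26823/21358 = 1.2559.
P₂ = 109.8 × exp(−1.2559) = 109.8 × 0.28482 = 31.273 kPa.

P ≈ 31.3 kPa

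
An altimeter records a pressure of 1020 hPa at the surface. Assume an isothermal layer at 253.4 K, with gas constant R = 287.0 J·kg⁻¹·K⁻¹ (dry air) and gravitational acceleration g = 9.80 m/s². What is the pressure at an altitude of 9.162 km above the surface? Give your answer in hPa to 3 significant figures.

Scale height: H = RT/g = 287.0 × 253.4 / 9.80 = 7421.0 m.
Barometric formula: P = P₀ exp(−z/H).
z/H = 9162.0/7421.0 = 1.2346; exp(−1.2346) = 0.29095.
P = 1020 × 0.29095 = 296.77 hPa.

P ≈ 297 hPa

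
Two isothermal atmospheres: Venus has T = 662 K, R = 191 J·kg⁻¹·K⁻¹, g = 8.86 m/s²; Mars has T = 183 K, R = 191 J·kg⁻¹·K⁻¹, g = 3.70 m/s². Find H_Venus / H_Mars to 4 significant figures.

H = RT/g for each body.
H_Venus = 191 × 662 / 8.86 = 14271 m.
H_Mars = 191 × 183 / 3.70 = 9446.8 m.
H_Venus/H_Mars = 14271/9446.8 = 1.5107.

H_Venus/H_Mars ≈ 1.511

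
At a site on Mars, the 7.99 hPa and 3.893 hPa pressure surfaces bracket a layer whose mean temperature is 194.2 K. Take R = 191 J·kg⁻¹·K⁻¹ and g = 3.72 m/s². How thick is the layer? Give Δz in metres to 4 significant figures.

Δz ≈ 7169 m

Hypsometric equation: Δz = (R T̄/g) ln(P₁/P₂).
R T̄/g = 191 × 194.2 / 3.72 = 9971.0 m.
ln(7.99/3.893) = ln(2.0524) = 0.71901.
Δz = 9971.0 × 0.71901 = 7169.2 m.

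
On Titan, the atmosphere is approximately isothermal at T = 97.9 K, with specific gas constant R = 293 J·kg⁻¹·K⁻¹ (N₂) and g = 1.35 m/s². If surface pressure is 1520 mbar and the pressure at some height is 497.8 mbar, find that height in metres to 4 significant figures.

z ≈ 23720 m

Scale height: H = RT/g = 293 × 97.9 / 1.35 = 21248 m.
Invert the barometric formula: z = H ln(P₀/P).
P₀/P = 1520/497.8 = 3.0534; ln(3.0534) = 1.1163.
z = 21248 × 1.1163 = 23719 m.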